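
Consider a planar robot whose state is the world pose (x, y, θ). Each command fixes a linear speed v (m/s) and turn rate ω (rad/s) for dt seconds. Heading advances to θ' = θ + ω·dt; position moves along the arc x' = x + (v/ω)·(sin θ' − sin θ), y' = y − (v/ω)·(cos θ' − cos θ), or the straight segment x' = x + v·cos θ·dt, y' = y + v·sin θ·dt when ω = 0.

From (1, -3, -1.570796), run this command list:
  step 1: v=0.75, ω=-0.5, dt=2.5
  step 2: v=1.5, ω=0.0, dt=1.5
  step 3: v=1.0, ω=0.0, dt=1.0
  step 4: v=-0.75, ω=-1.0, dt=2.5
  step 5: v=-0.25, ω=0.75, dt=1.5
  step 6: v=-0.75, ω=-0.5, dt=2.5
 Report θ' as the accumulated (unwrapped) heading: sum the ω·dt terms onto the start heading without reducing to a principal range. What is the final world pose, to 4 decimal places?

step 1: θ'=-2.8208 (R=-1.5000) → pose (-0.0270, -4.4235, -2.8208)
step 2: θ'=-2.8208 (straight) → pose (-2.1622, -5.1330, -2.8208)
step 3: θ'=-2.8208 (straight) → pose (-3.1112, -5.4483, -2.8208)
step 4: θ'=-5.3208 (R=0.7500) → pose (-2.2593, -6.5887, -5.3208)
step 5: θ'=-4.1958 (R=-0.3333) → pose (-2.2756, -6.9438, -4.1958)
step 6: θ'=-5.4458 (R=1.5000) → pose (-2.4655, -8.6888, -5.4458)

(-2.4655, -8.6888, -5.4458)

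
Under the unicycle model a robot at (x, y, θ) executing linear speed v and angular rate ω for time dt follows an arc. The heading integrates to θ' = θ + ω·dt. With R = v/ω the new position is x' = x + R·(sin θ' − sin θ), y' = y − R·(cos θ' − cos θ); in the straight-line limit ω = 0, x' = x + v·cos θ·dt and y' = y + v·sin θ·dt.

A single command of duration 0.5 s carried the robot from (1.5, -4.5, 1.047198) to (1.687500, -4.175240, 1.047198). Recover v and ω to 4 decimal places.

Δθ = 1.047198 − 1.047198 = 0.000000
ω = Δθ/dt = 0.000000/0.5 = 0.0000
ω = 0 → v = (Δx·cos θ + Δy·sin θ)/dt = 0.7500

v = 0.7500, ω = 0.0000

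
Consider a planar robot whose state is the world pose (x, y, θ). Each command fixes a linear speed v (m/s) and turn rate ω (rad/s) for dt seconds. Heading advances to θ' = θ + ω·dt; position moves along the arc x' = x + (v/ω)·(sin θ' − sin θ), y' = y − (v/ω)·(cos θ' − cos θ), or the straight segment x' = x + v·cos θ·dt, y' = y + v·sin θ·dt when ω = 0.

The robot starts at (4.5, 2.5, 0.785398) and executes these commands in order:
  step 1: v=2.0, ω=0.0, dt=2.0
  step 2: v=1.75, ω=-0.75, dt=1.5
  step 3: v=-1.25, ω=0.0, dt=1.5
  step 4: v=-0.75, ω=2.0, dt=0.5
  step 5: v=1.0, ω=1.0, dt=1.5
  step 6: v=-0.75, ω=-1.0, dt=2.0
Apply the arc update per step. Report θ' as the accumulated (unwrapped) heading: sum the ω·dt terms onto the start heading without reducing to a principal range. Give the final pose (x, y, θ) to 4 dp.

(7.3469, 6.6341, 0.1604)

step 1: θ'=0.7854 (straight) → pose (7.3284, 5.3284, 0.7854)
step 2: θ'=-0.3396 (R=-2.3333) → pose (9.7556, 5.8786, -0.3396)
step 3: θ'=-0.3396 (straight) → pose (7.9877, 6.5032, -0.3396)
step 4: θ'=0.6604 (R=-0.3750) → pose (7.6327, 6.4457, 0.6604)
step 5: θ'=2.1604 (R=1.0000) → pose (7.8505, 7.7915, 2.1604)
step 6: θ'=0.1604 (R=0.7500) → pose (7.3469, 6.6341, 0.1604)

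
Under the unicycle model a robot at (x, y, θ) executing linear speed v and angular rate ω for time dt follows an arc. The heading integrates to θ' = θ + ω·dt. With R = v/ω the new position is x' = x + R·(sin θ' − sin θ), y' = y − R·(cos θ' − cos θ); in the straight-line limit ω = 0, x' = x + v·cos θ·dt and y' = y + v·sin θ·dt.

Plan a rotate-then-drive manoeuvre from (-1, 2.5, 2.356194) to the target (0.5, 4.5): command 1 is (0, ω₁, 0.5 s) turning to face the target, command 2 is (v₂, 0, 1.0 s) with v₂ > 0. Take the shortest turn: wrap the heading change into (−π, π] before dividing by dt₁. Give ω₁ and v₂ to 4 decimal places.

heading to target = atan2(4.5−2.5, 0.5−-1) = 0.9273
Δθ = wrap(0.9273 − 2.3562) = -1.4289; ω₁ = Δθ/dt₁ = -2.8578
distance = √((0.5−-1)² + (4.5−2.5)²) = 2.5000; v₂ = distance/dt₂ = 2.5000

ω₁ = -2.8578, v₂ = 2.5000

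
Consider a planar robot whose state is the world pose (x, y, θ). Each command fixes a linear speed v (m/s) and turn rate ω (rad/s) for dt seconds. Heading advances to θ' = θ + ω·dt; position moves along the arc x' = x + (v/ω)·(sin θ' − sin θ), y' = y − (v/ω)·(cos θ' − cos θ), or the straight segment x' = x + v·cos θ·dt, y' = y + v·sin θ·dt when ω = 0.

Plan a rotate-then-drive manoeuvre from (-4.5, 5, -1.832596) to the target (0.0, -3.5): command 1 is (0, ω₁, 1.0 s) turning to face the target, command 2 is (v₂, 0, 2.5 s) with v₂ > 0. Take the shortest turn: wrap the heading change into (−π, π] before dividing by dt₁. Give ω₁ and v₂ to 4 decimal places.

ω₁ = 0.7487, v₂ = 3.8471

heading to target = atan2(-3.5−5, 0−-4.5) = -1.0839
Δθ = wrap(-1.0839 − -1.8326) = 0.7487; ω₁ = Δθ/dt₁ = 0.7487
distance = √((0−-4.5)² + (-3.5−5)²) = 9.6177; v₂ = distance/dt₂ = 3.8471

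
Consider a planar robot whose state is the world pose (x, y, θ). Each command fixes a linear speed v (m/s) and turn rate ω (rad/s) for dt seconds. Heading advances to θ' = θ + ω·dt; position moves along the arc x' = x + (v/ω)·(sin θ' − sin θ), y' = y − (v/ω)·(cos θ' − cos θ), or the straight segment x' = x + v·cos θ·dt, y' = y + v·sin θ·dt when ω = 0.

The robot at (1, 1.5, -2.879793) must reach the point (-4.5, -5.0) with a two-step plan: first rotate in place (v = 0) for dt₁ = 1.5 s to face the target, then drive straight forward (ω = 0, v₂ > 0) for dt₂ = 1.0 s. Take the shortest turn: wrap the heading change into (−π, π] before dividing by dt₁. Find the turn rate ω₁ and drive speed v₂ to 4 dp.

heading to target = atan2(-5−1.5, -4.5−1) = -2.2731
Δθ = wrap(-2.2731 − -2.8798) = 0.6067; ω₁ = Δθ/dt₁ = 0.4045
distance = √((-4.5−1)² + (-5−1.5)²) = 8.5147; v₂ = distance/dt₂ = 8.5147

ω₁ = 0.4045, v₂ = 8.5147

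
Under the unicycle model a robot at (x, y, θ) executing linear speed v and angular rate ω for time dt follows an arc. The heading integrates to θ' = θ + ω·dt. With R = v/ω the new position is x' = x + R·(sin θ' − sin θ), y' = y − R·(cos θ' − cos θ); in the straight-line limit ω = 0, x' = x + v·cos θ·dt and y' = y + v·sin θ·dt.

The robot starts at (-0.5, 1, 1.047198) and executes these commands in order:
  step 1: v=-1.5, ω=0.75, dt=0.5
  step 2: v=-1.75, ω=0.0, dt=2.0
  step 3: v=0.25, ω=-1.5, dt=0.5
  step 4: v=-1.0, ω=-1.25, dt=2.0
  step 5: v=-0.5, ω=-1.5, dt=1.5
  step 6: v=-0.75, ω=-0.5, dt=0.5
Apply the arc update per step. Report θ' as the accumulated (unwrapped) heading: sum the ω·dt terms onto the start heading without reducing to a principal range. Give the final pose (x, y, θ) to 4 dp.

step 1: θ'=1.4222 (R=-2.0000) → pose (-0.7459, 0.2961, 1.4222)
step 2: θ'=1.4222 (straight) → pose (-1.2641, -3.1653, 1.4222)
step 3: θ'=0.6722 (R=-0.1667) → pose (-1.2030, -3.0596, 0.6722)
step 4: θ'=-1.8278 (R=0.8000) → pose (-2.4749, -2.2303, -1.8278)
step 5: θ'=-4.0778 (R=0.3333) → pose (-1.8841, -2.1174, -4.0778)
step 6: θ'=-4.3278 (R=1.5000) → pose (-1.7017, -2.4439, -4.3278)

(-1.7017, -2.4439, -4.3278)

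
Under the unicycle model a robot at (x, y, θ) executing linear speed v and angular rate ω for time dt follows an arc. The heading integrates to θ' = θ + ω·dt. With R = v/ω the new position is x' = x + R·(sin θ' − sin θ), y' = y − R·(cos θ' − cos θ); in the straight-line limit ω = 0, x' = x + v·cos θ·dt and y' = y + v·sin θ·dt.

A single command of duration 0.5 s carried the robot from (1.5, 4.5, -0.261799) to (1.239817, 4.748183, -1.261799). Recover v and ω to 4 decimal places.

Δθ = -1.261799 − -0.261799 = -1.000000
ω = Δθ/dt = -1.000000/0.5 = -2.0000
R = Δx/(sin θ' − sin θ) = 0.3750
v = R·ω = 0.3750·-2.0000 = -0.7500

v = -0.7500, ω = -2.0000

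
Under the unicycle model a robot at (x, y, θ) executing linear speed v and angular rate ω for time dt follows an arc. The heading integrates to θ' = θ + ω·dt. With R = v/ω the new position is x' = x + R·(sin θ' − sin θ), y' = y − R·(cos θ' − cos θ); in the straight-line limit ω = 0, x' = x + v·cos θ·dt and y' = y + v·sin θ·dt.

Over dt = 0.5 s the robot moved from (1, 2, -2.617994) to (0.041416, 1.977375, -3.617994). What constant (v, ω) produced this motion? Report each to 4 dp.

v = 2.0000, ω = -2.0000

Δθ = -3.617994 − -2.617994 = -1.000000
ω = Δθ/dt = -1.000000/0.5 = -2.0000
R = Δx/(sin θ' − sin θ) = -1.0000
v = R·ω = -1.0000·-2.0000 = 2.0000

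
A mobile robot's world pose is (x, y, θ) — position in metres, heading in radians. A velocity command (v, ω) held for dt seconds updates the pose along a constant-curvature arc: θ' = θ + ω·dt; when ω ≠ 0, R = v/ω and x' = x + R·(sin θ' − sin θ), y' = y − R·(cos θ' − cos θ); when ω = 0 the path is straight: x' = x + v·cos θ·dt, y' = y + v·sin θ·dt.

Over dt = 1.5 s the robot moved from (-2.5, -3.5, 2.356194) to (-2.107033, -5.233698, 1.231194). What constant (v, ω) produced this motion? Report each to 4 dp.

Δθ = 1.231194 − 2.356194 = -1.125000
ω = Δθ/dt = -1.125000/1.5 = -0.7500
R = −Δy/(cos θ' − cos θ) = 1.6667
v = R·ω = 1.6667·-0.7500 = -1.2500

v = -1.2500, ω = -0.7500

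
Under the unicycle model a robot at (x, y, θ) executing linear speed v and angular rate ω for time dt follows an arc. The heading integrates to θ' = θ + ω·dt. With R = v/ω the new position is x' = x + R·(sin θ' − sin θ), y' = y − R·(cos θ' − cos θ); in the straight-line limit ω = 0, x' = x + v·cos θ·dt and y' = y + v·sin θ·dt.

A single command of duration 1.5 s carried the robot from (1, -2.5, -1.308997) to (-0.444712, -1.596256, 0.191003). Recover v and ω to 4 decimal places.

v = -1.2500, ω = 1.0000

Δθ = 0.191003 − -1.308997 = 1.500000
ω = Δθ/dt = 1.500000/1.5 = 1.0000
R = Δx/(sin θ' − sin θ) = -1.2500
v = R·ω = -1.2500·1.0000 = -1.2500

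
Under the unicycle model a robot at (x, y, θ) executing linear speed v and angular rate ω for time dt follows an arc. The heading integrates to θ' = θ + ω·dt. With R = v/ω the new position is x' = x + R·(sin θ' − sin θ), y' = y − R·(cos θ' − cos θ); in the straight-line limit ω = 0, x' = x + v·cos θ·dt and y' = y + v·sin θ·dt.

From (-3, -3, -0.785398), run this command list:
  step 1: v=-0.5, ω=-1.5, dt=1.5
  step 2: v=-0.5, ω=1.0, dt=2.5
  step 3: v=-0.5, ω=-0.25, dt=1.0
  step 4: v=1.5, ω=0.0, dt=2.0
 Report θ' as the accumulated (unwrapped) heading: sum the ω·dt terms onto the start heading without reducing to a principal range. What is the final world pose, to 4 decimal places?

(-0.8701, -3.3210, -0.7854)

step 1: θ'=-3.0354 (R=0.3333) → pose (-2.7996, -2.4328, -3.0354)
step 2: θ'=-0.5354 (R=-0.5000) → pose (-2.5975, -1.5056, -0.5354)
step 3: θ'=-0.7854 (R=2.0000) → pose (-2.9914, -1.1997, -0.7854)
step 4: θ'=-0.7854 (straight) → pose (-0.8701, -3.3210, -0.7854)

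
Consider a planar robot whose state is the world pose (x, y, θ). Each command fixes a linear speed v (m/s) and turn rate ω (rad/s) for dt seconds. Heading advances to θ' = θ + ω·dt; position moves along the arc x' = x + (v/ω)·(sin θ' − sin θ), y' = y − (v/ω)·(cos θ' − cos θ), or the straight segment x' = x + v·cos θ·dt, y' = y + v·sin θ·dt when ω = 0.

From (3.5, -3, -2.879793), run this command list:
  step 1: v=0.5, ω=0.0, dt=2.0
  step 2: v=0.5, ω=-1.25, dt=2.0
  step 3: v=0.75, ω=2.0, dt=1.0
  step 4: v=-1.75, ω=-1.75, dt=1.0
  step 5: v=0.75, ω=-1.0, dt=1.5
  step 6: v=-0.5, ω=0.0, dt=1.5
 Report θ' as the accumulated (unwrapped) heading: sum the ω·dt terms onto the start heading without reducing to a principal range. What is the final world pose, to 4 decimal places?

step 1: θ'=-2.8798 (straight) → pose (2.5341, -3.2588, -2.8798)
step 2: θ'=-5.3798 (R=-0.4000) → pose (2.1164, -2.6249, -5.3798)
step 3: θ'=-3.3798 (R=0.3750) → pose (1.9103, -2.0284, -3.3798)
step 4: θ'=-5.1298 (R=1.0000) → pose (2.5885, -3.4055, -5.1298)
step 5: θ'=-6.6298 (R=-0.7500) → pose (3.5289, -3.0041, -6.6298)
step 6: θ'=-6.6298 (straight) → pose (2.8235, -2.7494, -6.6298)

(2.8235, -2.7494, -6.6298)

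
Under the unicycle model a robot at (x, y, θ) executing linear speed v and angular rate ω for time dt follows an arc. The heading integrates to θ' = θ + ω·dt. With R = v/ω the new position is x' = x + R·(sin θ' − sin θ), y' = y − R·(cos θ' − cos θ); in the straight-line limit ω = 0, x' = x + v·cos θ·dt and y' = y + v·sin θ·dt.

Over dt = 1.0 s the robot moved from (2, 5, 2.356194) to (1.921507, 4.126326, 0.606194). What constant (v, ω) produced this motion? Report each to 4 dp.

v = -1.0000, ω = -1.7500

Δθ = 0.606194 − 2.356194 = -1.750000
ω = Δθ/dt = -1.750000/1.0 = -1.7500
R = −Δy/(cos θ' − cos θ) = 0.5714
v = R·ω = 0.5714·-1.7500 = -1.0000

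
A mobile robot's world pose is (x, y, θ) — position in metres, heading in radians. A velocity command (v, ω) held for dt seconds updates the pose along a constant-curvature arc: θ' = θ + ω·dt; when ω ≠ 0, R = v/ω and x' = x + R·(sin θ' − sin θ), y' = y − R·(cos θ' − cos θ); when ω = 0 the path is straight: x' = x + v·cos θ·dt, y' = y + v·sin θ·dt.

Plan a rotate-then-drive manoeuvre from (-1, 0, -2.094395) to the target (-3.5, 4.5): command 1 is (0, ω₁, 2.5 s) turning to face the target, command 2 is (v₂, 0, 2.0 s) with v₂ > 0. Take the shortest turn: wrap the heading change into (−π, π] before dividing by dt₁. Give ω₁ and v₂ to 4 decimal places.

ω₁ = -0.8444, v₂ = 2.5739

heading to target = atan2(4.5−0, -3.5−-1) = 2.0779
Δθ = wrap(2.0779 − -2.0944) = -2.1109; ω₁ = Δθ/dt₁ = -0.8444
distance = √((-3.5−-1)² + (4.5−0)²) = 5.1478; v₂ = distance/dt₂ = 2.5739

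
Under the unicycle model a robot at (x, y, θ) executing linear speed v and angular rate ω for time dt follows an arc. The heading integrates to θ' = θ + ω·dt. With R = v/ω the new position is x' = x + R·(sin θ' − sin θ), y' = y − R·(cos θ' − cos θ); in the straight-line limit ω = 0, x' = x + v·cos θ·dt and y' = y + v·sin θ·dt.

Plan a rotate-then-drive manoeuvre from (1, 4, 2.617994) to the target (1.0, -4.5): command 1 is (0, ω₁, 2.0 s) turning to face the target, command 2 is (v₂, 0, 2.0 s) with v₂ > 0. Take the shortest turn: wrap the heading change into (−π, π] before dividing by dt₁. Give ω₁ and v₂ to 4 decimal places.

ω₁ = 1.0472, v₂ = 4.2500

heading to target = atan2(-4.5−4, 1−1) = -1.5708
Δθ = wrap(-1.5708 − 2.6180) = 2.0944; ω₁ = Δθ/dt₁ = 1.0472
distance = √((1−1)² + (-4.5−4)²) = 8.5000; v₂ = distance/dt₂ = 4.2500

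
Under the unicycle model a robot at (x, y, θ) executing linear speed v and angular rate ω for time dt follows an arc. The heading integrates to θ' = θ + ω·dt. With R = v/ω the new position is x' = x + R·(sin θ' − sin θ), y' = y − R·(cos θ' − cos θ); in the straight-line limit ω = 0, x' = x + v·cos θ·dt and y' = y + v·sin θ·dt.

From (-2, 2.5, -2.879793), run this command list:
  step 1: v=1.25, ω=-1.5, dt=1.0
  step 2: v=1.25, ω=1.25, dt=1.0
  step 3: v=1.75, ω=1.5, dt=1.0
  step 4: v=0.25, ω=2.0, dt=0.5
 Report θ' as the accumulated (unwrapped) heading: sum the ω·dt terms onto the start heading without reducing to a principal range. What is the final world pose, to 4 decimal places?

(-5.0601, 2.5001, -0.6298)

step 1: θ'=-4.3798 (R=-0.8333) → pose (-3.0033, 3.0329, -4.3798)
step 2: θ'=-3.1298 (R=1.0000) → pose (-3.9603, 3.7063, -3.1298)
step 3: θ'=-1.6298 (R=1.1667) → pose (-5.1112, 2.6085, -1.6298)
step 4: θ'=-0.6298 (R=0.1250) → pose (-5.0601, 2.5001, -0.6298)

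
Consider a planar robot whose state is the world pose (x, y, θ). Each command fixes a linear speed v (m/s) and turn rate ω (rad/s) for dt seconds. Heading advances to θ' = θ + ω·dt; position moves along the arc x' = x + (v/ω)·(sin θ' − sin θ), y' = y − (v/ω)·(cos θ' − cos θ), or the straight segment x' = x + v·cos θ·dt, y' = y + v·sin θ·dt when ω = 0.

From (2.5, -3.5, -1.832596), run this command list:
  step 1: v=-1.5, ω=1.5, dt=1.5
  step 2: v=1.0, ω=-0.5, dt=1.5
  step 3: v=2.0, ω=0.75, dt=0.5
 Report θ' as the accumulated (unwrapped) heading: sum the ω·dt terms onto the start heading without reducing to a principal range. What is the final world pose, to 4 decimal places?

(3.5762, -2.4087, 0.0424)

step 1: θ'=0.4174 (R=-1.0000) → pose (1.1287, -2.3270, 0.4174)
step 2: θ'=-0.3326 (R=-2.0000) → pose (2.5925, -2.2649, -0.3326)
step 3: θ'=0.0424 (R=2.6667) → pose (3.5762, -2.4087, 0.0424)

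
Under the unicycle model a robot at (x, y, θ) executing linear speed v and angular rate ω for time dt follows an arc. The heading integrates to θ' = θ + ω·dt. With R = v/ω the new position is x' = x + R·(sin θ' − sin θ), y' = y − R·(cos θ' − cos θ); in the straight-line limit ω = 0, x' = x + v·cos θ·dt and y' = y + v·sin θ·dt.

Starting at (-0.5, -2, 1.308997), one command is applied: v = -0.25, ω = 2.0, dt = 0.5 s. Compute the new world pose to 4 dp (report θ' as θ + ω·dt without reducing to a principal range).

(-0.4717, -2.1165, 2.3090)

θ' = 1.3090 + 2.0·0.5 = 2.3090
R = v/ω = -0.25/2.0 = -0.1250
x' = -0.5 + -0.1250·(sin 2.3090 − sin 1.3090) = -0.4717
y' = -2 − -0.1250·(cos 2.3090 − cos 1.3090) = -2.1165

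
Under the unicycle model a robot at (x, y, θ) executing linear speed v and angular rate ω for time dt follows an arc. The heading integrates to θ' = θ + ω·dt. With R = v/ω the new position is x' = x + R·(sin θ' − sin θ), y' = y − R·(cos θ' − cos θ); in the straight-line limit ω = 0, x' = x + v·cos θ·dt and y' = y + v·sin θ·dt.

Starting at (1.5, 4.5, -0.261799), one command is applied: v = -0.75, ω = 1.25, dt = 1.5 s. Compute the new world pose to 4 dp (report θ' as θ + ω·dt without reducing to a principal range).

θ' = -0.2618 + 1.25·1.5 = 1.6132
R = v/ω = -0.75/1.25 = -0.6000
x' = 1.5 + -0.6000·(sin 1.6132 − sin -0.2618) = 0.7452
y' = 4.5 − -0.6000·(cos 1.6132 − cos -0.2618) = 3.8950

(0.7452, 3.8950, 1.6132)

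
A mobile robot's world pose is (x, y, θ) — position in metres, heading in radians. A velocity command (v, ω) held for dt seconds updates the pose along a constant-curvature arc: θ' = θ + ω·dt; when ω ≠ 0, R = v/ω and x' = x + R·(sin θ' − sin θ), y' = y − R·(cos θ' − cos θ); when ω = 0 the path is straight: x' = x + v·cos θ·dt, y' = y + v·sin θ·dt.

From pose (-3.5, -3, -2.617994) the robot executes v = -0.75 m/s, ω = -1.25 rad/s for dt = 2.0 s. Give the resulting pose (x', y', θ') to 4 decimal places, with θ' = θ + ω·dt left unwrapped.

(-2.6487, -3.7564, -5.1180)

θ' = -2.6180 + -1.25·2.0 = -5.1180
R = v/ω = -0.75/-1.25 = 0.6000
x' = -3.5 + 0.6000·(sin -5.1180 − sin -2.6180) = -2.6487
y' = -3 − 0.6000·(cos -5.1180 − cos -2.6180) = -3.7564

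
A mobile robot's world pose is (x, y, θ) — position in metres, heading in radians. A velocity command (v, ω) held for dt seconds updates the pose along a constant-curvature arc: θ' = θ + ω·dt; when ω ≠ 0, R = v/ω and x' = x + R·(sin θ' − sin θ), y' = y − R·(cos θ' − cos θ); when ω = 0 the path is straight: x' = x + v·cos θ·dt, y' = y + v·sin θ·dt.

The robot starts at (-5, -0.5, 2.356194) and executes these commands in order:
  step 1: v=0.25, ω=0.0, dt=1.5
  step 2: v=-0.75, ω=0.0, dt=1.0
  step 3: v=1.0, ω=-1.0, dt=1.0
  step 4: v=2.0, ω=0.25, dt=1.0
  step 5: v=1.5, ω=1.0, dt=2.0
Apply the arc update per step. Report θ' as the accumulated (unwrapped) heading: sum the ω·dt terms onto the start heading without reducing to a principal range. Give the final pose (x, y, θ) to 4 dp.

step 1: θ'=2.3562 (straight) → pose (-5.2652, -0.2348, 2.3562)
step 2: θ'=2.3562 (straight) → pose (-4.7348, -0.7652, 2.3562)
step 3: θ'=1.3562 (R=-1.0000) → pose (-5.0048, 0.1549, 1.3562)
step 4: θ'=1.6062 (R=8.0000) → pose (-4.8263, 2.1417, 1.6062)
step 5: θ'=3.6062 (R=1.5000) → pose (-6.9974, 3.4296, 3.6062)

(-6.9974, 3.4296, 3.6062)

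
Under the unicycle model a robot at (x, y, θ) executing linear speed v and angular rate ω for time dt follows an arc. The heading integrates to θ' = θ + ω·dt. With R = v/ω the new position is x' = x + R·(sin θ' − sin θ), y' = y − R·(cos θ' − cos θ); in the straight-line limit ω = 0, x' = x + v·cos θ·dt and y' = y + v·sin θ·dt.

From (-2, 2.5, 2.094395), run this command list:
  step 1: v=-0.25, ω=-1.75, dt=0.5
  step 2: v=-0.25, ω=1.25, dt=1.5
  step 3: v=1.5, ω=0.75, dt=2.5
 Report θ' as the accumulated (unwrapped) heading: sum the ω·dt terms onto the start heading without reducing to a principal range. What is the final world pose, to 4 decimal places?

step 1: θ'=1.2194 (R=0.1429) → pose (-1.9896, 2.3794, 1.2194)
step 2: θ'=3.0944 (R=-0.2000) → pose (-1.8112, 2.1108, 3.0944)
step 3: θ'=4.9694 (R=2.0000) → pose (-3.8399, -0.3954, 4.9694)

(-3.8399, -0.3954, 4.9694)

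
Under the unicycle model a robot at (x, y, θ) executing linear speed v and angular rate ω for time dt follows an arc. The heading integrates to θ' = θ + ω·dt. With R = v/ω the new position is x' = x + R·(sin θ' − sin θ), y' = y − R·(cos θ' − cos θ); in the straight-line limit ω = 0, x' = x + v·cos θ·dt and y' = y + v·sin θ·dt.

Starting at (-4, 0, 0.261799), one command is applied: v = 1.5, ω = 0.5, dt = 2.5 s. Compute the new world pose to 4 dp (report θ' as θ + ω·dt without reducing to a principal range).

(-1.7817, 2.7209, 1.5118)

θ' = 0.2618 + 0.5·2.5 = 1.5118
R = v/ω = 1.5/0.5 = 3.0000
x' = -4 + 3.0000·(sin 1.5118 − sin 0.2618) = -1.7817
y' = 0 − 3.0000·(cos 1.5118 − cos 0.2618) = 2.7209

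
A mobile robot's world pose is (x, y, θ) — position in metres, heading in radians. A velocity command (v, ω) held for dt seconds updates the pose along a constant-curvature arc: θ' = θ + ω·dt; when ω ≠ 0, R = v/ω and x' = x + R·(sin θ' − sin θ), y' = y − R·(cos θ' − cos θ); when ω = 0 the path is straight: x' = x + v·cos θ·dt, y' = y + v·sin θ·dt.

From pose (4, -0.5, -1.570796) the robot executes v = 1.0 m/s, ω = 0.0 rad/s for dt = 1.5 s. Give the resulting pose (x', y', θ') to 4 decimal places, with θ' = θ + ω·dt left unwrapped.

(4.0000, -2.0000, -1.5708)

θ' = -1.5708 + 0.0·1.5 = -1.5708
ω = 0 → straight: x' = 4 + 1.0·cos(-1.5708)·1.5 = 4.0000
y' = -0.5 + 1.0·sin(-1.5708)·1.5 = -2.0000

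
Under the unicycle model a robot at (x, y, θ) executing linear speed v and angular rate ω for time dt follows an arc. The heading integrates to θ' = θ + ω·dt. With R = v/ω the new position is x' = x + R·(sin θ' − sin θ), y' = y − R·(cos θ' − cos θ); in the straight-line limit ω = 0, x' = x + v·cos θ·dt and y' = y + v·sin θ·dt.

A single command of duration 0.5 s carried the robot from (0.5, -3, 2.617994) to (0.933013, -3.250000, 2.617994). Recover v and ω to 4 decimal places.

Δθ = 2.617994 − 2.617994 = 0.000000
ω = Δθ/dt = 0.000000/0.5 = 0.0000
ω = 0 → v = (Δx·cos θ + Δy·sin θ)/dt = -1.0000

v = -1.0000, ω = 0.0000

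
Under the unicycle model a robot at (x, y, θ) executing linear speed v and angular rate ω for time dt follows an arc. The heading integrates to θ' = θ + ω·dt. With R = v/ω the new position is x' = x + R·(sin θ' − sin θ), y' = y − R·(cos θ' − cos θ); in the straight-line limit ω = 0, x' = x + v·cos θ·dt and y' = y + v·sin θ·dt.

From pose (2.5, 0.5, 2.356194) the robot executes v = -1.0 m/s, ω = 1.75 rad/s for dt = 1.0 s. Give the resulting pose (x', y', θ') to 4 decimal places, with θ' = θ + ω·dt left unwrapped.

(3.3737, 0.5785, 4.1062)

θ' = 2.3562 + 1.75·1.0 = 4.1062
R = v/ω = -1.0/1.75 = -0.5714
x' = 2.5 + -0.5714·(sin 4.1062 − sin 2.3562) = 3.3737
y' = 0.5 − -0.5714·(cos 4.1062 − cos 2.3562) = 0.5785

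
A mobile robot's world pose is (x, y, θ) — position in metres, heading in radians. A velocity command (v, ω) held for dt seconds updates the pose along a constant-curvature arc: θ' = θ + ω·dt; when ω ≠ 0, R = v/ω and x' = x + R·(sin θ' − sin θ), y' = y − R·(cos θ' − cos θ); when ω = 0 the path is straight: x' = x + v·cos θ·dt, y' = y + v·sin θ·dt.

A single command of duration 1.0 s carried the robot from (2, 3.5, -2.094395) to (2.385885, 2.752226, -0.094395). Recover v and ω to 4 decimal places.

v = 1.0000, ω = 2.0000

Δθ = -0.094395 − -2.094395 = 2.000000
ω = Δθ/dt = 2.000000/1.0 = 2.0000
R = −Δy/(cos θ' − cos θ) = 0.5000
v = R·ω = 0.5000·2.0000 = 1.0000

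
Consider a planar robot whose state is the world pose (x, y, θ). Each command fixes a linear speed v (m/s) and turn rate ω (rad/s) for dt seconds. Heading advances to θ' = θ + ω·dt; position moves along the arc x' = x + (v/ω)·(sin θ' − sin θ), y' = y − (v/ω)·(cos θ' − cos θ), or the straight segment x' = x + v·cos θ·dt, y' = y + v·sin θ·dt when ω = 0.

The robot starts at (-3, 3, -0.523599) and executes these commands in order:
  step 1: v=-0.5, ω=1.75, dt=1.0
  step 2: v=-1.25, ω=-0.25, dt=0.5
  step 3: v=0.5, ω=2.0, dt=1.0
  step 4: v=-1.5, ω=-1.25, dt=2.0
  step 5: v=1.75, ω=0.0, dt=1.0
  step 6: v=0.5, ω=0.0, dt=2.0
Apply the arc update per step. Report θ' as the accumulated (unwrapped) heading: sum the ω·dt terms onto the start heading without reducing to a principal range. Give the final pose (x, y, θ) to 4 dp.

(-0.9737, 2.0058, 0.6014)

step 1: θ'=1.2264 (R=-0.2857) → pose (-3.4118, 2.8490, 1.2264)
step 2: θ'=1.1014 (R=5.0000) → pose (-3.6590, 2.2754, 1.1014)
step 3: θ'=3.1014 (R=0.2500) → pose (-3.8719, 2.6383, 3.1014)
step 4: θ'=0.6014 (R=1.2000) → pose (-3.2412, 0.4498, 0.6014)
step 5: θ'=0.6014 (straight) → pose (-1.7982, 1.4400, 0.6014)
step 6: θ'=0.6014 (straight) → pose (-0.9737, 2.0058, 0.6014)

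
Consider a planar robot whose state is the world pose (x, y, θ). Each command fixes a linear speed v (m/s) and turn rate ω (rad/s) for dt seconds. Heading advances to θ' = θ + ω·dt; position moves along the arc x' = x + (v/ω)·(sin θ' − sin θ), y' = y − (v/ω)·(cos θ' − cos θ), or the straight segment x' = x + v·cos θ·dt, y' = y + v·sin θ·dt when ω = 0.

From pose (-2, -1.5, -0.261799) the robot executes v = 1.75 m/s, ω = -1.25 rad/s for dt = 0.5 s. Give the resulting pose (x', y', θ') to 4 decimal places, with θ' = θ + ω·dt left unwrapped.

(-1.2773, -1.9676, -0.8868)

θ' = -0.2618 + -1.25·0.5 = -0.8868
R = v/ω = 1.75/-1.25 = -1.4000
x' = -2 + -1.4000·(sin -0.8868 − sin -0.2618) = -1.2773
y' = -1.5 − -1.4000·(cos -0.8868 − cos -0.2618) = -1.9676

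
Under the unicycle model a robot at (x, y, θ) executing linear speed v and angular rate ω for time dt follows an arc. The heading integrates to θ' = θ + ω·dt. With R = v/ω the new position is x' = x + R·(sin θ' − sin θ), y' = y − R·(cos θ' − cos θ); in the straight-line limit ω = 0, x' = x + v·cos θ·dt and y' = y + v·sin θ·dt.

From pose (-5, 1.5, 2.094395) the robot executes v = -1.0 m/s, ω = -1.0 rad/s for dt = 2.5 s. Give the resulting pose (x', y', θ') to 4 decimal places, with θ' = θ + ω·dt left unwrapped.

θ' = 2.0944 + -1.0·2.5 = -0.4056
R = v/ω = -1.0/-1.0 = 1.0000
x' = -5 + 1.0000·(sin -0.4056 − sin 2.0944) = -6.2606
y' = 1.5 − 1.0000·(cos -0.4056 − cos 2.0944) = 0.0811

(-6.2606, 0.0811, -0.4056)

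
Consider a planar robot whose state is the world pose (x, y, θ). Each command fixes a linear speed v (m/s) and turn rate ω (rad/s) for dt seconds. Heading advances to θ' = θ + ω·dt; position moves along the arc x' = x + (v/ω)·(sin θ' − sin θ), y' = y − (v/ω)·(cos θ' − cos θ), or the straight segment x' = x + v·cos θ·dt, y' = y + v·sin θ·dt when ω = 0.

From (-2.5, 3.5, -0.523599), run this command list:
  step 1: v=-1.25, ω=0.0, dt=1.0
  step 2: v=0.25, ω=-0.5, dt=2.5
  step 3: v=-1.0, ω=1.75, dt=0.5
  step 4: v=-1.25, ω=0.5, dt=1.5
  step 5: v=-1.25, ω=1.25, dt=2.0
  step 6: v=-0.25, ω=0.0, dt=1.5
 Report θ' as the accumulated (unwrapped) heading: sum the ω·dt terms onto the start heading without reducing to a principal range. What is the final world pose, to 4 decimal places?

(-5.6360, 3.0188, 2.3514)

step 1: θ'=-0.5236 (straight) → pose (-3.5825, 4.1250, -0.5236)
step 2: θ'=-1.7736 (R=-0.5000) → pose (-3.3428, 3.5913, -1.7736)
step 3: θ'=-0.8986 (R=-0.5714) → pose (-3.4554, 4.0622, -0.8986)
step 4: θ'=-0.1486 (R=-2.5000) → pose (-5.0414, 4.9779, -0.1486)
step 5: θ'=2.3514 (R=-1.0000) → pose (-5.8999, 3.2852, 2.3514)
step 6: θ'=2.3514 (straight) → pose (-5.6360, 3.0188, 2.3514)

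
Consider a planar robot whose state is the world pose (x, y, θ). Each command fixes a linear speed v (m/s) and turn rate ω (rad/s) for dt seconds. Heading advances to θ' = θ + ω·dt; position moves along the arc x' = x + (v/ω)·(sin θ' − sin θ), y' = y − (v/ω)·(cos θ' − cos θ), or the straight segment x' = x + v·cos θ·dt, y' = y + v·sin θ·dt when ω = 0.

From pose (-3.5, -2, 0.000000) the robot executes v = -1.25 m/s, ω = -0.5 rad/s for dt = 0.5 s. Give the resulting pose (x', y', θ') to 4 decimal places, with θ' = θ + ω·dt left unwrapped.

(-4.1185, -1.9223, -0.2500)

θ' = 0.0000 + -0.5·0.5 = -0.2500
R = v/ω = -1.25/-0.5 = 2.5000
x' = -3.5 + 2.5000·(sin -0.2500 − sin 0.0000) = -4.1185
y' = -2 − 2.5000·(cos -0.2500 − cos 0.0000) = -1.9223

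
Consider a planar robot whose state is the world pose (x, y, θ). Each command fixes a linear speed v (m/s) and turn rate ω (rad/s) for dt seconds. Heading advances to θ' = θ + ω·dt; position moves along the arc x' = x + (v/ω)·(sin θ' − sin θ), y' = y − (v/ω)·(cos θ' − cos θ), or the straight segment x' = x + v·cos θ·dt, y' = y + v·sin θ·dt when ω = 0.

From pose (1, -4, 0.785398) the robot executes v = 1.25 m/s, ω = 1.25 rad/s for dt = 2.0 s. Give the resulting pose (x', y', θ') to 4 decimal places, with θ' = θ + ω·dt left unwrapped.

(0.1496, -2.3032, 3.2854)

θ' = 0.7854 + 1.25·2.0 = 3.2854
R = v/ω = 1.25/1.25 = 1.0000
x' = 1 + 1.0000·(sin 3.2854 − sin 0.7854) = 0.1496
y' = -4 − 1.0000·(cos 3.2854 − cos 0.7854) = -2.3032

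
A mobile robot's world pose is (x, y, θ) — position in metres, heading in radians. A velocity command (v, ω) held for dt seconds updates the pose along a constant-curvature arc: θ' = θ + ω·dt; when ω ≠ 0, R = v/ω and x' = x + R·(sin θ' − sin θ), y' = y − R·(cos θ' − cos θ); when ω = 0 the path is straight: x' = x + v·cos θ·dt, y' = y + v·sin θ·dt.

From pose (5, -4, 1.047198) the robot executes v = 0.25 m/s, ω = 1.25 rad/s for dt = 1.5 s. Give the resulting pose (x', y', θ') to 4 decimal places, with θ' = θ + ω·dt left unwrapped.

θ' = 1.0472 + 1.25·1.5 = 2.9222
R = v/ω = 0.25/1.25 = 0.2000
x' = 5 + 0.2000·(sin 2.9222 − sin 1.0472) = 4.8703
y' = -4 − 0.2000·(cos 2.9222 − cos 1.0472) = -3.7048

(4.8703, -3.7048, 2.9222)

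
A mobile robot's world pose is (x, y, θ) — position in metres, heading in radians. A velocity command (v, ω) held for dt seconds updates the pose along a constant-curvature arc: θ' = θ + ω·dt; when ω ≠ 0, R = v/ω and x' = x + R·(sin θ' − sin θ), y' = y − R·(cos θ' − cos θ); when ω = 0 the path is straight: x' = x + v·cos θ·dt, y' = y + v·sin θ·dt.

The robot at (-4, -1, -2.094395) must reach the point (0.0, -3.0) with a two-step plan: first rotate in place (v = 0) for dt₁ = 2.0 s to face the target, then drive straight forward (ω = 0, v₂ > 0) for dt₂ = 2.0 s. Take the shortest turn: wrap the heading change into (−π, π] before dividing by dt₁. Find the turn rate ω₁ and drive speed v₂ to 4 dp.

ω₁ = 0.8154, v₂ = 2.2361

heading to target = atan2(-3−-1, 0−-4) = -0.4636
Δθ = wrap(-0.4636 − -2.0944) = 1.6307; ω₁ = Δθ/dt₁ = 0.8154
distance = √((0−-4)² + (-3−-1)²) = 4.4721; v₂ = distance/dt₂ = 2.2361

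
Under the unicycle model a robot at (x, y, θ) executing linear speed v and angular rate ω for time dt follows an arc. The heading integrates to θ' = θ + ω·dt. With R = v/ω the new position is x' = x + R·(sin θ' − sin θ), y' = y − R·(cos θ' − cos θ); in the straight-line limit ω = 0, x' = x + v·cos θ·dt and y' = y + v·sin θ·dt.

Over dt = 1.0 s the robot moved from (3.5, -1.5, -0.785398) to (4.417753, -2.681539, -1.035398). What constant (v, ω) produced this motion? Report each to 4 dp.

v = 1.5000, ω = -0.2500

Δθ = -1.035398 − -0.785398 = -0.250000
ω = Δθ/dt = -0.250000/1.0 = -0.2500
R = −Δy/(cos θ' − cos θ) = -6.0000
v = R·ω = -6.0000·-0.2500 = 1.5000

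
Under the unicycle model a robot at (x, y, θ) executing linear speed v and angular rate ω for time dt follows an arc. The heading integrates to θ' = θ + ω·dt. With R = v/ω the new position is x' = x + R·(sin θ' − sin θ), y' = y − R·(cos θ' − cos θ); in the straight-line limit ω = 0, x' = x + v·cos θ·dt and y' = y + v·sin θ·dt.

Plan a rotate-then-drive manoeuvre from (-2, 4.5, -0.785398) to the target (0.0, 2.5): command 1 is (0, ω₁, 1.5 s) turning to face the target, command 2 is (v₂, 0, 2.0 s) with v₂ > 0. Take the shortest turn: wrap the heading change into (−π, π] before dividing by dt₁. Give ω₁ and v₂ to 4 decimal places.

ω₁ = 0.0000, v₂ = 1.4142

heading to target = atan2(2.5−4.5, 0−-2) = -0.7854
Δθ = wrap(-0.7854 − -0.7854) = 0.0000; ω₁ = Δθ/dt₁ = 0.0000
distance = √((0−-2)² + (2.5−4.5)²) = 2.8284; v₂ = distance/dt₂ = 1.4142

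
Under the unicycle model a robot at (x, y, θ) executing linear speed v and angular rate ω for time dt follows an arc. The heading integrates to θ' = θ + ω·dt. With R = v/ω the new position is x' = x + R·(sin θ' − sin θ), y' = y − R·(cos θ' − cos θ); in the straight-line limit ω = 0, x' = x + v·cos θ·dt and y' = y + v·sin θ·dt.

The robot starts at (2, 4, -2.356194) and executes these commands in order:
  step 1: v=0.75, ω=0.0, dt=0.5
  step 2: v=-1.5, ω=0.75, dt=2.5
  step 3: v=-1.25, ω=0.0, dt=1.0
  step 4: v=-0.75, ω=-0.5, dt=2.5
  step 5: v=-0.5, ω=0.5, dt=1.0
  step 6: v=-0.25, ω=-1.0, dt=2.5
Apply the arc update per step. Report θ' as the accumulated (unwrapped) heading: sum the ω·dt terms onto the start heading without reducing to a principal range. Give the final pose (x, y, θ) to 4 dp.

(-0.3178, 9.8536, -3.7312)

step 1: θ'=-2.3562 (straight) → pose (1.7348, 3.7348, -2.3562)
step 2: θ'=-0.4812 (R=-2.0000) → pose (1.2463, 6.9219, -0.4812)
step 3: θ'=-0.4812 (straight) → pose (0.1382, 7.5005, -0.4812)
step 4: θ'=-1.7312 (R=1.5000) → pose (-0.6482, 9.0697, -1.7312)
step 5: θ'=-1.2312 (R=-1.0000) → pose (-0.6925, 9.5625, -1.2312)
step 6: θ'=-3.7312 (R=0.2500) → pose (-0.3178, 9.8536, -3.7312)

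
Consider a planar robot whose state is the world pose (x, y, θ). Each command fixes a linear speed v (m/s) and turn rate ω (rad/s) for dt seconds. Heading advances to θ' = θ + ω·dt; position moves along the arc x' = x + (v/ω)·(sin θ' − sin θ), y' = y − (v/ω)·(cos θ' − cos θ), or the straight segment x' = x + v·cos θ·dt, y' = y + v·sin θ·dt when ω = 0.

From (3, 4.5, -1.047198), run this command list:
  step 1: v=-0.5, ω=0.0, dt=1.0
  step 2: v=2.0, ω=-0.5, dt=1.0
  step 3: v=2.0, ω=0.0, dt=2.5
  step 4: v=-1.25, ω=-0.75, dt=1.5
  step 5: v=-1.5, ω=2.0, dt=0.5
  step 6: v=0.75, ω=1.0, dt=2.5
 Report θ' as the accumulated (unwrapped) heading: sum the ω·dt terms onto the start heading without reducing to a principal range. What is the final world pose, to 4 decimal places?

(6.0204, -0.4358, 0.8278)

step 1: θ'=-1.0472 (straight) → pose (2.7500, 4.9330, -1.0472)
step 2: θ'=-1.5472 (R=-4.0000) → pose (3.2848, 3.0274, -1.5472)
step 3: θ'=-1.5472 (straight) → pose (3.4028, -1.9712, -1.5472)
step 4: θ'=-2.6722 (R=1.6667) → pose (4.3151, -0.4455, -2.6722)
step 5: θ'=-1.6722 (R=-0.7500) → pose (4.7219, 0.1475, -1.6722)
step 6: θ'=0.8278 (R=0.7500) → pose (6.0204, -0.4358, 0.8278)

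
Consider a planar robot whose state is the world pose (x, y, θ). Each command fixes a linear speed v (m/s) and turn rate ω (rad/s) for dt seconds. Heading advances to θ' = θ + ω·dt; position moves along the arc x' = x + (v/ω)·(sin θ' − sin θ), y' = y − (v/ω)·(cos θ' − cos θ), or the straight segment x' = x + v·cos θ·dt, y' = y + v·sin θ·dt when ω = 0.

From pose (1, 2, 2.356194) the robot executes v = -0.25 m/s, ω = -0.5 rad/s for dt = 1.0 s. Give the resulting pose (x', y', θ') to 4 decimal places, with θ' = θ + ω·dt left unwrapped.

(1.1262, 1.7872, 1.8562)

θ' = 2.3562 + -0.5·1.0 = 1.8562
R = v/ω = -0.25/-0.5 = 0.5000
x' = 1 + 0.5000·(sin 1.8562 − sin 2.3562) = 1.1262
y' = 2 − 0.5000·(cos 1.8562 − cos 2.3562) = 1.7872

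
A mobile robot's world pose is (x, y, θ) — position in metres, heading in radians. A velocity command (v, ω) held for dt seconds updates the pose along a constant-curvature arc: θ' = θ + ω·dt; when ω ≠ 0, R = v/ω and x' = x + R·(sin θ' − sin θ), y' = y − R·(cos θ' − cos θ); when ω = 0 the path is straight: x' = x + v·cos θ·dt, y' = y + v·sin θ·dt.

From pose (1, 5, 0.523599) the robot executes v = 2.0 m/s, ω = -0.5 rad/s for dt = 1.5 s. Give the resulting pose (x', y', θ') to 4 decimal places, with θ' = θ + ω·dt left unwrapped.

(3.8979, 5.4338, -0.2264)

θ' = 0.5236 + -0.5·1.5 = -0.2264
R = v/ω = 2.0/-0.5 = -4.0000
x' = 1 + -4.0000·(sin -0.2264 − sin 0.5236) = 3.8979
y' = 5 − -4.0000·(cos -0.2264 − cos 0.5236) = 5.4338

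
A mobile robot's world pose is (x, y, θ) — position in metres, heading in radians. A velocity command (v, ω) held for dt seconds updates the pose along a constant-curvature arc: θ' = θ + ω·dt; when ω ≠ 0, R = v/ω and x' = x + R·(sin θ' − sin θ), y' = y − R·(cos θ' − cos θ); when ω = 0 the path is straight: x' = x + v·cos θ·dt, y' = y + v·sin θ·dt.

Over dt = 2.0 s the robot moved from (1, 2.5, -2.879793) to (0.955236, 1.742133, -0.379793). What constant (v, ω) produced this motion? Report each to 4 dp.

v = 0.5000, ω = 1.2500

Δθ = -0.379793 − -2.879793 = 2.500000
ω = Δθ/dt = 2.500000/2.0 = 1.2500
R = −Δy/(cos θ' − cos θ) = 0.4000
v = R·ω = 0.4000·1.2500 = 0.5000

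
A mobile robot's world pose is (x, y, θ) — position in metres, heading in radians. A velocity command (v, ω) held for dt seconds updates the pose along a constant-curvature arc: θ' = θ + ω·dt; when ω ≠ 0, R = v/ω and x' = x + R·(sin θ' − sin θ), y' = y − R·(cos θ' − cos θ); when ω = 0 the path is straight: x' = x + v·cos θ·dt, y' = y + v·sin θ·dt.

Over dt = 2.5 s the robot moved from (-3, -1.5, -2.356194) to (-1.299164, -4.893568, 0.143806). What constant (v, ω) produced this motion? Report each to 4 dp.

Δθ = 0.143806 − -2.356194 = 2.500000
ω = Δθ/dt = 2.500000/2.5 = 1.0000
R = −Δy/(cos θ' − cos θ) = 2.0000
v = R·ω = 2.0000·1.0000 = 2.0000

v = 2.0000, ω = 1.0000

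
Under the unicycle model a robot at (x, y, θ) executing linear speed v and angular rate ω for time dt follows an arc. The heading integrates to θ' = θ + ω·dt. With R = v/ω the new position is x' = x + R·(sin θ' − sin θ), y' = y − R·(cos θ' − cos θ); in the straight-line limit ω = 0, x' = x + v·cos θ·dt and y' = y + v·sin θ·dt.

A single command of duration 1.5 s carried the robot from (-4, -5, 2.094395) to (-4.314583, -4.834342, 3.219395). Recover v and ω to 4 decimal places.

v = 0.2500, ω = 0.7500

Δθ = 3.219395 − 2.094395 = 1.125000
ω = Δθ/dt = 1.125000/1.5 = 0.7500
R = Δx/(sin θ' − sin θ) = 0.3333
v = R·ω = 0.3333·0.7500 = 0.2500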